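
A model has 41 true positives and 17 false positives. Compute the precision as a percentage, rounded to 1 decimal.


Precision = TP / (TP + FP) * 100
= 41 / (41 + 17)
= 41 / 58
= 0.7069
= 70.7%

70.7


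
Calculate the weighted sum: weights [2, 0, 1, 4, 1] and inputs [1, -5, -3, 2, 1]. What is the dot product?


Element-wise products:
2 * 1 = 2
0 * -5 = 0
1 * -3 = -3
4 * 2 = 8
1 * 1 = 1
Sum = 2 + 0 + -3 + 8 + 1
= 8

8


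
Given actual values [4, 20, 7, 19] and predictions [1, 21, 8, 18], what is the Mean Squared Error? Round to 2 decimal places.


Differences: [3, -1, -1, 1]
Squared errors: [9, 1, 1, 1]
Sum of squared errors = 12
MSE = 12 / 4 = 3.00

3.00


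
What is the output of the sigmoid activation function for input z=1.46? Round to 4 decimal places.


sigmoid(z) = 1 / (1 + exp(-z))
exp(-(1.46)) = exp(-1.46) = 0.2322
1 + 0.2322 = 1.2322
1 / 1.2322 = 0.8115

0.8115


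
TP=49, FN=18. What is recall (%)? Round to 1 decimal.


Recall = TP / (TP + FN) * 100
= 49 / (49 + 18)
= 49 / 67
= 0.7313
= 73.1%

73.1


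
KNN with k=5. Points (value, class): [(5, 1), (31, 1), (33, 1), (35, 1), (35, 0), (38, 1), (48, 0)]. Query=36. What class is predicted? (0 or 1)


Distances from query 36:
Point 35 (class 0): distance = 1
Point 35 (class 1): distance = 1
Point 38 (class 1): distance = 2
Point 33 (class 1): distance = 3
Point 31 (class 1): distance = 5
K=5 nearest neighbors: classes = [0, 1, 1, 1, 1]
Votes for class 1: 4 / 5
Majority vote => class 1

1


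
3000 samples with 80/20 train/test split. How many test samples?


Train samples = 3000 * 80% = 2400
Test samples = 3000 - 2400
= 600

600


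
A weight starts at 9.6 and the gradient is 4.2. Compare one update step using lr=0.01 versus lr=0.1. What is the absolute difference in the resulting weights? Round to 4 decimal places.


With lr=0.01: w_new = 9.6 - 0.01 * 4.2 = 9.558
With lr=0.1: w_new = 9.6 - 0.1 * 4.2 = 9.18
Absolute difference = |9.558 - 9.18|
= 0.3780

0.3780


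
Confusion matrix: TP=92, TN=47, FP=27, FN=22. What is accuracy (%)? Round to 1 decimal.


Accuracy = (TP + TN) / (TP + TN + FP + FN) * 100
= (92 + 47) / (92 + 47 + 27 + 22)
= 139 / 188
= 0.7394
= 73.9%

73.9


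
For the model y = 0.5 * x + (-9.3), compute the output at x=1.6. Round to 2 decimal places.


y = 0.5 * 1.6 + (-9.3)
= 0.8 + (-9.3)
= -8.50

-8.50


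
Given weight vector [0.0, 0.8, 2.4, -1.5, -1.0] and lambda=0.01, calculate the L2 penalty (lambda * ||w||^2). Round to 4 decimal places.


Squaring each weight:
0.0^2 = 0.0
0.8^2 = 0.64
2.4^2 = 5.76
(-1.5)^2 = 2.25
(-1.0)^2 = 1.0
Sum of squares = 9.65
Penalty = 0.01 * 9.65 = 0.0965

0.0965


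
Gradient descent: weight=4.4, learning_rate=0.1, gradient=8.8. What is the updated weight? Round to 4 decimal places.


w_new = w_old - lr * gradient
= 4.4 - 0.1 * 8.8
= 4.4 - (0.88)
= 3.5200

3.5200


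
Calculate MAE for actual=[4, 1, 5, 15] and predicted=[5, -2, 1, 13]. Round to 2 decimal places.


Absolute errors: [1, 3, 4, 2]
Sum of absolute errors = 10
MAE = 10 / 4 = 2.50

2.50


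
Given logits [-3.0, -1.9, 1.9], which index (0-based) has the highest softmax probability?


Softmax is a monotonic transformation, so it preserves the argmax.
We need to find the index of the maximum logit.
Index 0: -3.0
Index 1: -1.9
Index 2: 1.9
Maximum logit = 1.9 at index 2

2


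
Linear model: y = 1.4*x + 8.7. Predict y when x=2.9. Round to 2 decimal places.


y = 1.4 * 2.9 + (8.7)
= 4.06 + (8.7)
= 12.76

12.76


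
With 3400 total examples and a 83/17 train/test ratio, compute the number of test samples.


Train samples = 3400 * 83% = 2822
Test samples = 3400 - 2822
= 578

578


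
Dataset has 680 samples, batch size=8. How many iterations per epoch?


Iterations per epoch = dataset_size / batch_size
= 680 / 8
= 85

85


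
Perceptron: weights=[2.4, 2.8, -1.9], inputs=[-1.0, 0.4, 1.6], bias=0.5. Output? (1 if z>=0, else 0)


z = w . x + b
= 2.4*-1.0 + 2.8*0.4 + -1.9*1.6 + 0.5
= -2.4 + 1.12 + -3.04 + 0.5
= -4.32 + 0.5
= -3.82
Since z = -3.82 < 0, output = 0

0


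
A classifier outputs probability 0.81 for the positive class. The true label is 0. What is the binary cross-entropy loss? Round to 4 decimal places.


For y=0: Loss = -log(1-p)
= -log(1 - 0.81)
= -log(0.19)
= -(-1.6607)
= 1.6607

1.6607


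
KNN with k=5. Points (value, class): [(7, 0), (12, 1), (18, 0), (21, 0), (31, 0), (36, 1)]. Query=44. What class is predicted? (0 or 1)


Distances from query 44:
Point 36 (class 1): distance = 8
Point 31 (class 0): distance = 13
Point 21 (class 0): distance = 23
Point 18 (class 0): distance = 26
Point 12 (class 1): distance = 32
K=5 nearest neighbors: classes = [1, 0, 0, 0, 1]
Votes for class 1: 2 / 5
Majority vote => class 0

0


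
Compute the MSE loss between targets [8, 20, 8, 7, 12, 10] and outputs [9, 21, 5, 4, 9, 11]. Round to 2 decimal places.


Differences: [-1, -1, 3, 3, 3, -1]
Squared errors: [1, 1, 9, 9, 9, 1]
Sum of squared errors = 30
MSE = 30 / 6 = 5.00

5.00


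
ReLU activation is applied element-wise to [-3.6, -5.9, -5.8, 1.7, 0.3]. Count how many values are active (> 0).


ReLU(x) = max(0, x) for each element:
ReLU(-3.6) = 0
ReLU(-5.9) = 0
ReLU(-5.8) = 0
ReLU(1.7) = 1.7
ReLU(0.3) = 0.3
Active neurons (>0): 2

2


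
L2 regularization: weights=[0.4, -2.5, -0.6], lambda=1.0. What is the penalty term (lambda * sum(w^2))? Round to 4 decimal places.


Squaring each weight:
0.4^2 = 0.16
(-2.5)^2 = 6.25
(-0.6)^2 = 0.36
Sum of squares = 6.77
Penalty = 1.0 * 6.77 = 6.7700

6.7700


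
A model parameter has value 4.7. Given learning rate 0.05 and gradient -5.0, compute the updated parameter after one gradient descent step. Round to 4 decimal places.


w_new = w_old - lr * gradient
= 4.7 - 0.05 * -5.0
= 4.7 - (-0.25)
= 4.9500

4.9500


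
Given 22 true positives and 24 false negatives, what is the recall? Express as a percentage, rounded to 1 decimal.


Recall = TP / (TP + FN) * 100
= 22 / (22 + 24)
= 22 / 46
= 0.4783
= 47.8%

47.8


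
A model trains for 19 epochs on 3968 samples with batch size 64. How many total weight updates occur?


Iterations per epoch = 3968 / 64 = 62
Total updates = iterations_per_epoch * epochs
= 62 * 19
= 1178

1178


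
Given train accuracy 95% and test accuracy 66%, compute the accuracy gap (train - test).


Gap = train_accuracy - test_accuracy
= 95 - 66
= 29%
This large gap strongly indicates overfitting.

29


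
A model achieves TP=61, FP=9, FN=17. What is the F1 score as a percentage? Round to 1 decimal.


Precision = TP / (TP + FP) = 61 / 70 = 0.8714
Recall = TP / (TP + FN) = 61 / 78 = 0.7821
F1 = 2 * P * R / (P + R)
= 2 * 0.8714 * 0.7821 / (0.8714 + 0.7821)
= 1.363 / 1.6535
= 0.8243
As percentage: 82.4%

82.4


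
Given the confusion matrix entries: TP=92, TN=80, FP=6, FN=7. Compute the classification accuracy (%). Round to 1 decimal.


Accuracy = (TP + TN) / (TP + TN + FP + FN) * 100
= (92 + 80) / (92 + 80 + 6 + 7)
= 172 / 185
= 0.9297
= 93.0%

93.0


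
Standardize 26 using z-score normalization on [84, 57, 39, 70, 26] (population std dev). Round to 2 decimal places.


Mean = (84 + 57 + 39 + 70 + 26) / 5 = 55.2
Variance = sum((x_i - mean)^2) / n = 433.36
Std = sqrt(433.36) = 20.8173
Z = (x - mean) / std
= (26 - 55.2) / 20.8173
= -29.2 / 20.8173
= -1.40

-1.40


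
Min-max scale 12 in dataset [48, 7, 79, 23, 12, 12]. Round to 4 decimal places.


Min = 7, Max = 79
Range = 79 - 7 = 72
Scaled = (x - min) / (max - min)
= (12 - 7) / 72
= 5 / 72
= 0.0694

0.0694


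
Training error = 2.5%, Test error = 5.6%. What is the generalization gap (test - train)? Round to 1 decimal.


Generalization gap = test_error - train_error
= 5.6 - 2.5
= 3.1%
A moderate gap.

3.1


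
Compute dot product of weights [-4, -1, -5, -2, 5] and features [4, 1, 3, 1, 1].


Element-wise products:
-4 * 4 = -16
-1 * 1 = -1
-5 * 3 = -15
-2 * 1 = -2
5 * 1 = 5
Sum = -16 + -1 + -15 + -2 + 5
= -29

-29


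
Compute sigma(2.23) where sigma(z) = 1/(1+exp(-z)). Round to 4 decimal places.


sigmoid(z) = 1 / (1 + exp(-z))
exp(-(2.23)) = exp(-2.23) = 0.1075
1 + 0.1075 = 1.1075
1 / 1.1075 = 0.9029

0.9029


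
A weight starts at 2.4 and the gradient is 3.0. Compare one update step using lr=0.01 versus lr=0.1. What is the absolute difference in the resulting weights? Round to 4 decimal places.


With lr=0.01: w_new = 2.4 - 0.01 * 3.0 = 2.37
With lr=0.1: w_new = 2.4 - 0.1 * 3.0 = 2.1
Absolute difference = |2.37 - 2.1|
= 0.2700

0.2700


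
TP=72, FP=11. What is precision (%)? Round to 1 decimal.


Precision = TP / (TP + FP) * 100
= 72 / (72 + 11)
= 72 / 83
= 0.8675
= 86.7%

86.7


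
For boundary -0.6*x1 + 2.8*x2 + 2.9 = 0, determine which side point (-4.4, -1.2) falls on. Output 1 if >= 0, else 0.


Compute -0.6 * -4.4 + 2.8 * -1.2 + 2.9
= 2.64 + -3.36 + 2.9
= 2.18
Since 2.18 >= 0, the point is on the positive side.

1


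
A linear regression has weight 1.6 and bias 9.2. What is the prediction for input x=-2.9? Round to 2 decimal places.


y = 1.6 * -2.9 + (9.2)
= -4.64 + (9.2)
= 4.56

4.56


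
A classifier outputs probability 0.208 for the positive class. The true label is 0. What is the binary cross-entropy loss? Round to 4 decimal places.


For y=0: Loss = -log(1-p)
= -log(1 - 0.208)
= -log(0.792)
= -(-0.2332)
= 0.2332

0.2332


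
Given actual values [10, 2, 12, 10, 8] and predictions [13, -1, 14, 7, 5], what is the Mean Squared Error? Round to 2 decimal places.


Differences: [-3, 3, -2, 3, 3]
Squared errors: [9, 9, 4, 9, 9]
Sum of squared errors = 40
MSE = 40 / 5 = 8.00

8.00


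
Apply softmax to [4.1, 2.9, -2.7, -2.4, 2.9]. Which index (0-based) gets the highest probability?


Softmax is a monotonic transformation, so it preserves the argmax.
We need to find the index of the maximum logit.
Index 0: 4.1
Index 1: 2.9
Index 2: -2.7
Index 3: -2.4
Index 4: 2.9
Maximum logit = 4.1 at index 0

0


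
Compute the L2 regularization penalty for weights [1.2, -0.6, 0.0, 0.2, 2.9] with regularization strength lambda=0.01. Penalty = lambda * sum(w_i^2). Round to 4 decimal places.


Squaring each weight:
1.2^2 = 1.44
(-0.6)^2 = 0.36
0.0^2 = 0.0
0.2^2 = 0.04
2.9^2 = 8.41
Sum of squares = 10.25
Penalty = 0.01 * 10.25 = 0.1025

0.1025


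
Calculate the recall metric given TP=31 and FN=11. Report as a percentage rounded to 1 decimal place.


Recall = TP / (TP + FN) * 100
= 31 / (31 + 11)
= 31 / 42
= 0.7381
= 73.8%

73.8


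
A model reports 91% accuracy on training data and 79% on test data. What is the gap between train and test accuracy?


Gap = train_accuracy - test_accuracy
= 91 - 79
= 12%
This gap suggests the model is overfitting.

12


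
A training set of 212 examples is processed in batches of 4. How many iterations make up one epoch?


Iterations per epoch = dataset_size / batch_size
= 212 / 4
= 53

53


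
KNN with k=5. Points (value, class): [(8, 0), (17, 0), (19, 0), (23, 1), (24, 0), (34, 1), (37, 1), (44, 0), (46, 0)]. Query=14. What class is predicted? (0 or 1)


Distances from query 14:
Point 17 (class 0): distance = 3
Point 19 (class 0): distance = 5
Point 8 (class 0): distance = 6
Point 23 (class 1): distance = 9
Point 24 (class 0): distance = 10
K=5 nearest neighbors: classes = [0, 0, 0, 1, 0]
Votes for class 1: 1 / 5
Majority vote => class 0

0


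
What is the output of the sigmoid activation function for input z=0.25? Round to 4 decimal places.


sigmoid(z) = 1 / (1 + exp(-z))
exp(-(0.25)) = exp(-0.25) = 0.7788
1 + 0.7788 = 1.7788
1 / 1.7788 = 0.5622

0.5622


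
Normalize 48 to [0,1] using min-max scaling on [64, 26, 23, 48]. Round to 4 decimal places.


Min = 23, Max = 64
Range = 64 - 23 = 41
Scaled = (x - min) / (max - min)
= (48 - 23) / 41
= 25 / 41
= 0.6098

0.6098


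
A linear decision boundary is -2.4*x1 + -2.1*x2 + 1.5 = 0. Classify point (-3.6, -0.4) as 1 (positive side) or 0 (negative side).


Compute -2.4 * -3.6 + -2.1 * -0.4 + 1.5
= 8.64 + 0.84 + 1.5
= 10.98
Since 10.98 >= 0, the point is on the positive side.

1


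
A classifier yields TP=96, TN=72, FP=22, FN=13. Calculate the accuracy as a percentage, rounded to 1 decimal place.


Accuracy = (TP + TN) / (TP + TN + FP + FN) * 100
= (96 + 72) / (96 + 72 + 22 + 13)
= 168 / 203
= 0.8276
= 82.8%

82.8


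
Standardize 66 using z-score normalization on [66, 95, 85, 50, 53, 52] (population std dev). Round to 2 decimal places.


Mean = (66 + 95 + 85 + 50 + 53 + 52) / 6 = 66.8333
Variance = sum((x_i - mean)^2) / n = 303.1389
Std = sqrt(303.1389) = 17.4109
Z = (x - mean) / std
= (66 - 66.8333) / 17.4109
= -0.8333 / 17.4109
= -0.05

-0.05


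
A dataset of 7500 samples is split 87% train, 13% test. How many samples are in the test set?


Train samples = 7500 * 87% = 6525
Test samples = 7500 - 6525
= 975

975


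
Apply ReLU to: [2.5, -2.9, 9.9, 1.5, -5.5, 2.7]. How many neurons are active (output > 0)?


ReLU(x) = max(0, x) for each element:
ReLU(2.5) = 2.5
ReLU(-2.9) = 0
ReLU(9.9) = 9.9
ReLU(1.5) = 1.5
ReLU(-5.5) = 0
ReLU(2.7) = 2.7
Active neurons (>0): 4

4


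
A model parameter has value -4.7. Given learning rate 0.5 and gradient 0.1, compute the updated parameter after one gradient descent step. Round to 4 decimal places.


w_new = w_old - lr * gradient
= -4.7 - 0.5 * 0.1
= -4.7 - (0.05)
= -4.7500

-4.7500


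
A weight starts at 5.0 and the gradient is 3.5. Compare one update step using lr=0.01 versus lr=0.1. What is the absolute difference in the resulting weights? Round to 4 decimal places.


With lr=0.01: w_new = 5.0 - 0.01 * 3.5 = 4.965
With lr=0.1: w_new = 5.0 - 0.1 * 3.5 = 4.65
Absolute difference = |4.965 - 4.65|
= 0.3150

0.3150


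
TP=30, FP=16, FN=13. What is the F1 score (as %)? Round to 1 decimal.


Precision = TP / (TP + FP) = 30 / 46 = 0.6522
Recall = TP / (TP + FN) = 30 / 43 = 0.6977
F1 = 2 * P * R / (P + R)
= 2 * 0.6522 * 0.6977 / (0.6522 + 0.6977)
= 0.91 / 1.3498
= 0.6742
As percentage: 67.4%

67.4


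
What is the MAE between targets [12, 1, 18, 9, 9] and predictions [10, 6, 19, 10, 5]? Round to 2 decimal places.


Absolute errors: [2, 5, 1, 1, 4]
Sum of absolute errors = 13
MAE = 13 / 5 = 2.60

2.60


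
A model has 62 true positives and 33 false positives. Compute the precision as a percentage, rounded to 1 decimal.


Precision = TP / (TP + FP) * 100
= 62 / (62 + 33)
= 62 / 95
= 0.6526
= 65.3%

65.3


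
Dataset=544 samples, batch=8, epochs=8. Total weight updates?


Iterations per epoch = 544 / 8 = 68
Total updates = iterations_per_epoch * epochs
= 68 * 8
= 544

544


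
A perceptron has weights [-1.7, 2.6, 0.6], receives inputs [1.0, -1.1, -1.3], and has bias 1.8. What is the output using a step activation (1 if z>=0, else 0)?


z = w . x + b
= -1.7*1.0 + 2.6*-1.1 + 0.6*-1.3 + 1.8
= -1.7 + -2.86 + -0.78 + 1.8
= -5.34 + 1.8
= -3.54
Since z = -3.54 < 0, output = 0

0


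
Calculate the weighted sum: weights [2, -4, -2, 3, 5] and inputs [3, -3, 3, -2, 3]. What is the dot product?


Element-wise products:
2 * 3 = 6
-4 * -3 = 12
-2 * 3 = -6
3 * -2 = -6
5 * 3 = 15
Sum = 6 + 12 + -6 + -6 + 15
= 21

21


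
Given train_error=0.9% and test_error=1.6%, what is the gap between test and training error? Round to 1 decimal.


Generalization gap = test_error - train_error
= 1.6 - 0.9
= 0.7%
A small gap suggests good generalization.

0.7


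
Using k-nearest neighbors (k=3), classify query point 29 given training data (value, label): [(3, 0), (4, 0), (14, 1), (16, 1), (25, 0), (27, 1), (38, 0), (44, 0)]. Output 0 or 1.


Distances from query 29:
Point 27 (class 1): distance = 2
Point 25 (class 0): distance = 4
Point 38 (class 0): distance = 9
K=3 nearest neighbors: classes = [1, 0, 0]
Votes for class 1: 1 / 3
Majority vote => class 0

0


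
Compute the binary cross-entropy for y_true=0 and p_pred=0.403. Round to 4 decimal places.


For y=0: Loss = -log(1-p)
= -log(1 - 0.403)
= -log(0.597)
= -(-0.5158)
= 0.5158

0.5158


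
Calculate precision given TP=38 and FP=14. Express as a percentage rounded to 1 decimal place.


Precision = TP / (TP + FP) * 100
= 38 / (38 + 14)
= 38 / 52
= 0.7308
= 73.1%

73.1


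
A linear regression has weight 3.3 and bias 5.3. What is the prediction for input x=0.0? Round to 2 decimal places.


y = 3.3 * 0.0 + (5.3)
= 0.0 + (5.3)
= 5.30

5.30


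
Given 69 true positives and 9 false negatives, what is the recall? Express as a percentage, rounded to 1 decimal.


Recall = TP / (TP + FN) * 100
= 69 / (69 + 9)
= 69 / 78
= 0.8846
= 88.5%

88.5


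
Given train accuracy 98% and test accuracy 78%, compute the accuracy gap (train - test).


Gap = train_accuracy - test_accuracy
= 98 - 78
= 20%
This gap suggests the model is overfitting.

20


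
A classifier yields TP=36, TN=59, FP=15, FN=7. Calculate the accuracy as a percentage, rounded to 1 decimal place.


Accuracy = (TP + TN) / (TP + TN + FP + FN) * 100
= (36 + 59) / (36 + 59 + 15 + 7)
= 95 / 117
= 0.812
= 81.2%

81.2


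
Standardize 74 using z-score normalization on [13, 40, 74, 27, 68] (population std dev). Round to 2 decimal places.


Mean = (13 + 40 + 74 + 27 + 68) / 5 = 44.4
Variance = sum((x_i - mean)^2) / n = 548.24
Std = sqrt(548.24) = 23.4145
Z = (x - mean) / std
= (74 - 44.4) / 23.4145
= 29.6 / 23.4145
= 1.26

1.26


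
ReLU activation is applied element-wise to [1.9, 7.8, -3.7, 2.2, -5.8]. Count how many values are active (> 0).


ReLU(x) = max(0, x) for each element:
ReLU(1.9) = 1.9
ReLU(7.8) = 7.8
ReLU(-3.7) = 0
ReLU(2.2) = 2.2
ReLU(-5.8) = 0
Active neurons (>0): 3

3


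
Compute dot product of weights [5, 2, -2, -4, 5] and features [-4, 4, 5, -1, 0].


Element-wise products:
5 * -4 = -20
2 * 4 = 8
-2 * 5 = -10
-4 * -1 = 4
5 * 0 = 0
Sum = -20 + 8 + -10 + 4 + 0
= -18

-18


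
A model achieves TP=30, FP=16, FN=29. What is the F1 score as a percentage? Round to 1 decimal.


Precision = TP / (TP + FP) = 30 / 46 = 0.6522
Recall = TP / (TP + FN) = 30 / 59 = 0.5085
F1 = 2 * P * R / (P + R)
= 2 * 0.6522 * 0.5085 / (0.6522 + 0.5085)
= 0.6632 / 1.1606
= 0.5714
As percentage: 57.1%

57.1


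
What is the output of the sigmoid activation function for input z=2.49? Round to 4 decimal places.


sigmoid(z) = 1 / (1 + exp(-z))
exp(-(2.49)) = exp(-2.49) = 0.0829
1 + 0.0829 = 1.0829
1 / 1.0829 = 0.9234

0.9234


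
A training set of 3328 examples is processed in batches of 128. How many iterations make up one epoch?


Iterations per epoch = dataset_size / batch_size
= 3328 / 128
= 26

26


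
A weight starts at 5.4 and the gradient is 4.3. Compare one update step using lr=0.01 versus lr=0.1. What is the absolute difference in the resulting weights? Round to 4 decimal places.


With lr=0.01: w_new = 5.4 - 0.01 * 4.3 = 5.357
With lr=0.1: w_new = 5.4 - 0.1 * 4.3 = 4.97
Absolute difference = |5.357 - 4.97|
= 0.3870

0.3870


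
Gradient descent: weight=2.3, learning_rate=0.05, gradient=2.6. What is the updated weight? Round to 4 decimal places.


w_new = w_old - lr * gradient
= 2.3 - 0.05 * 2.6
= 2.3 - (0.13)
= 2.1700

2.1700


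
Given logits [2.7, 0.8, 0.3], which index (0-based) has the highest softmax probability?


Softmax is a monotonic transformation, so it preserves the argmax.
We need to find the index of the maximum logit.
Index 0: 2.7
Index 1: 0.8
Index 2: 0.3
Maximum logit = 2.7 at index 0

0


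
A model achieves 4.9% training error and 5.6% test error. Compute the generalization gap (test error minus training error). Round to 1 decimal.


Generalization gap = test_error - train_error
= 5.6 - 4.9
= 0.7%
A small gap suggests good generalization.

0.7


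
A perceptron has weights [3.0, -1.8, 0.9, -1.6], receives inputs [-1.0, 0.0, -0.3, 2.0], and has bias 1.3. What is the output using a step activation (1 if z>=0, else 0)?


z = w . x + b
= 3.0*-1.0 + -1.8*0.0 + 0.9*-0.3 + -1.6*2.0 + 1.3
= -3.0 + -0.0 + -0.27 + -3.2 + 1.3
= -6.47 + 1.3
= -5.17
Since z = -5.17 < 0, output = 0

0


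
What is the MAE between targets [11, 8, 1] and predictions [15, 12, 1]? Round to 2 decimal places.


Absolute errors: [4, 4, 0]
Sum of absolute errors = 8
MAE = 8 / 3 = 2.67

2.67


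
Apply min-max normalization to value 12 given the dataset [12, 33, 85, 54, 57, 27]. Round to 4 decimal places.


Min = 12, Max = 85
Range = 85 - 12 = 73
Scaled = (x - min) / (max - min)
= (12 - 12) / 73
= 0 / 73
= 0.0000

0.0000


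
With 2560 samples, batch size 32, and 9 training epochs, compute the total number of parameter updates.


Iterations per epoch = 2560 / 32 = 80
Total updates = iterations_per_epoch * epochs
= 80 * 9
= 720

720


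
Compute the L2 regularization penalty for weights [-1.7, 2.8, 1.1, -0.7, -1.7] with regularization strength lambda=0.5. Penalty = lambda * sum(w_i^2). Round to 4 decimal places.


Squaring each weight:
(-1.7)^2 = 2.89
2.8^2 = 7.84
1.1^2 = 1.21
(-0.7)^2 = 0.49
(-1.7)^2 = 2.89
Sum of squares = 15.32
Penalty = 0.5 * 15.32 = 7.6600

7.6600


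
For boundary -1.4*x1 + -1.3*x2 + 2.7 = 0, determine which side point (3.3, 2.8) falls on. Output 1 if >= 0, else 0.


Compute -1.4 * 3.3 + -1.3 * 2.8 + 2.7
= -4.62 + -3.64 + 2.7
= -5.56
Since -5.56 < 0, the point is on the negative side.

0


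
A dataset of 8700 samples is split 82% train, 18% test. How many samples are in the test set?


Train samples = 8700 * 82% = 7134
Test samples = 8700 - 7134
= 1566

1566


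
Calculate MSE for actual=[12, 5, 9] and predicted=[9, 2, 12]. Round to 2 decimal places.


Differences: [3, 3, -3]
Squared errors: [9, 9, 9]
Sum of squared errors = 27
MSE = 27 / 3 = 9.00

9.00


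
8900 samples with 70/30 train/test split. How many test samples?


Train samples = 8900 * 70% = 6230
Test samples = 8900 - 6230
= 2670

2670


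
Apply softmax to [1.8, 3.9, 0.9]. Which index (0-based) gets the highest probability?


Softmax is a monotonic transformation, so it preserves the argmax.
We need to find the index of the maximum logit.
Index 0: 1.8
Index 1: 3.9
Index 2: 0.9
Maximum logit = 3.9 at index 1

1


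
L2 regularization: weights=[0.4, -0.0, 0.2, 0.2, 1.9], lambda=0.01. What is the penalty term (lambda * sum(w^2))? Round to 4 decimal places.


Squaring each weight:
0.4^2 = 0.16
(-0.0)^2 = 0.0
0.2^2 = 0.04
0.2^2 = 0.04
1.9^2 = 3.61
Sum of squares = 3.85
Penalty = 0.01 * 3.85 = 0.0385

0.0385


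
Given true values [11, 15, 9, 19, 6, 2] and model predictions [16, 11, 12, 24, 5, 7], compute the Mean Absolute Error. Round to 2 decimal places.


Absolute errors: [5, 4, 3, 5, 1, 5]
Sum of absolute errors = 23
MAE = 23 / 6 = 3.83

3.83


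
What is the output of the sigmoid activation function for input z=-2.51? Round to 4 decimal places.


sigmoid(z) = 1 / (1 + exp(-z))
exp(-(-2.51)) = exp(2.51) = 12.3049
1 + 12.3049 = 13.3049
1 / 13.3049 = 0.0752

0.0752


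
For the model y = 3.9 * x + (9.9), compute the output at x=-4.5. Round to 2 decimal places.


y = 3.9 * -4.5 + (9.9)
= -17.55 + (9.9)
= -7.65

-7.65


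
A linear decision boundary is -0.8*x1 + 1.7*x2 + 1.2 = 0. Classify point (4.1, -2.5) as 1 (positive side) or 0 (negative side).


Compute -0.8 * 4.1 + 1.7 * -2.5 + 1.2
= -3.28 + -4.25 + 1.2
= -6.33
Since -6.33 < 0, the point is on the negative side.

0


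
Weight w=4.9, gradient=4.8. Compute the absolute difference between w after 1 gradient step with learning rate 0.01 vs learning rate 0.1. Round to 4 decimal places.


With lr=0.01: w_new = 4.9 - 0.01 * 4.8 = 4.852
With lr=0.1: w_new = 4.9 - 0.1 * 4.8 = 4.42
Absolute difference = |4.852 - 4.42|
= 0.4320

0.4320


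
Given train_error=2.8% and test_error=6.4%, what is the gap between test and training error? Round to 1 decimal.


Generalization gap = test_error - train_error
= 6.4 - 2.8
= 3.6%
A moderate gap.

3.6


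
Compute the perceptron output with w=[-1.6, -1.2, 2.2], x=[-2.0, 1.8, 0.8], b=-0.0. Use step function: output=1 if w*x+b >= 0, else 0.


z = w . x + b
= -1.6*-2.0 + -1.2*1.8 + 2.2*0.8 + -0.0
= 3.2 + -2.16 + 1.76 + -0.0
= 2.8 + -0.0
= 2.8
Since z = 2.8 >= 0, output = 1

1


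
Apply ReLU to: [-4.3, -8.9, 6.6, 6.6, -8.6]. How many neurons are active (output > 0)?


ReLU(x) = max(0, x) for each element:
ReLU(-4.3) = 0
ReLU(-8.9) = 0
ReLU(6.6) = 6.6
ReLU(6.6) = 6.6
ReLU(-8.6) = 0
Active neurons (>0): 2

2


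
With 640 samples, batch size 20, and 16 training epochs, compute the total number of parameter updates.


Iterations per epoch = 640 / 20 = 32
Total updates = iterations_per_epoch * epochs
= 32 * 16
= 512

512


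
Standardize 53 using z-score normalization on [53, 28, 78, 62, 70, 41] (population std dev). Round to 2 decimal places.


Mean = (53 + 28 + 78 + 62 + 70 + 41) / 6 = 55.3333
Variance = sum((x_i - mean)^2) / n = 288.5556
Std = sqrt(288.5556) = 16.9869
Z = (x - mean) / std
= (53 - 55.3333) / 16.9869
= -2.3333 / 16.9869
= -0.14

-0.14


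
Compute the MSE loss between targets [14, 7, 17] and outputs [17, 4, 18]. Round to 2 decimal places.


Differences: [-3, 3, -1]
Squared errors: [9, 9, 1]
Sum of squared errors = 19
MSE = 19 / 3 = 6.33

6.33


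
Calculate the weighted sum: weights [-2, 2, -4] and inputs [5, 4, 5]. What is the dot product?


Element-wise products:
-2 * 5 = -10
2 * 4 = 8
-4 * 5 = -20
Sum = -10 + 8 + -20
= -22

-22


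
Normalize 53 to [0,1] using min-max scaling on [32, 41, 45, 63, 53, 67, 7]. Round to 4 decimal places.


Min = 7, Max = 67
Range = 67 - 7 = 60
Scaled = (x - min) / (max - min)
= (53 - 7) / 60
= 46 / 60
= 0.7667

0.7667


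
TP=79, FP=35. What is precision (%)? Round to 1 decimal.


Precision = TP / (TP + FP) * 100
= 79 / (79 + 35)
= 79 / 114
= 0.693
= 69.3%

69.3


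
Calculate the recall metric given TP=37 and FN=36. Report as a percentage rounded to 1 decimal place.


Recall = TP / (TP + FN) * 100
= 37 / (37 + 36)
= 37 / 73
= 0.5068
= 50.7%

50.7


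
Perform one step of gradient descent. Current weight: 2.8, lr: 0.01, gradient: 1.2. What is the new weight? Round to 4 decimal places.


w_new = w_old - lr * gradient
= 2.8 - 0.01 * 1.2
= 2.8 - (0.012)
= 2.7880

2.7880


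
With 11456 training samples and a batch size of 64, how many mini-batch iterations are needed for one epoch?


Iterations per epoch = dataset_size / batch_size
= 11456 / 64
= 179

179


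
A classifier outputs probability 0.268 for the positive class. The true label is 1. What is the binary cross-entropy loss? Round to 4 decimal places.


For y=1: Loss = -log(p)
= -log(0.268)
= -(-1.3168)
= 1.3168

1.3168


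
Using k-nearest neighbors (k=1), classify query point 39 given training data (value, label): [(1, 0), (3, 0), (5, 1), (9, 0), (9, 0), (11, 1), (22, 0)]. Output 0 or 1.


Distances from query 39:
Point 22 (class 0): distance = 17
K=1 nearest neighbors: classes = [0]
Votes for class 1: 0 / 1
Majority vote => class 0

0


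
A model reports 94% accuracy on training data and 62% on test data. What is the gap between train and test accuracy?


Gap = train_accuracy - test_accuracy
= 94 - 62
= 32%
This large gap strongly indicates overfitting.

32


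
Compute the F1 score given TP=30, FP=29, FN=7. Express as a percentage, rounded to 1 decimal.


Precision = TP / (TP + FP) = 30 / 59 = 0.5085
Recall = TP / (TP + FN) = 30 / 37 = 0.8108
F1 = 2 * P * R / (P + R)
= 2 * 0.5085 * 0.8108 / (0.5085 + 0.8108)
= 0.8246 / 1.3193
= 0.625
As percentage: 62.5%

62.5


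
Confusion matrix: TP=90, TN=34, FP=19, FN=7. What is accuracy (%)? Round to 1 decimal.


Accuracy = (TP + TN) / (TP + TN + FP + FN) * 100
= (90 + 34) / (90 + 34 + 19 + 7)
= 124 / 150
= 0.8267
= 82.7%

82.7


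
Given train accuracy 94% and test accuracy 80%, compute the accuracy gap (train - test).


Gap = train_accuracy - test_accuracy
= 94 - 80
= 14%
This gap suggests the model is overfitting.

14


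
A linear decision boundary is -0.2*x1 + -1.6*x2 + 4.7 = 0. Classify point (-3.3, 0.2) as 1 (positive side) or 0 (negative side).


Compute -0.2 * -3.3 + -1.6 * 0.2 + 4.7
= 0.66 + -0.32 + 4.7
= 5.04
Since 5.04 >= 0, the point is on the positive side.

1


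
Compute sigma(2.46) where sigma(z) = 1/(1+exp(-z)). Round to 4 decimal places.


sigmoid(z) = 1 / (1 + exp(-z))
exp(-(2.46)) = exp(-2.46) = 0.0854
1 + 0.0854 = 1.0854
1 / 1.0854 = 0.9213

0.9213


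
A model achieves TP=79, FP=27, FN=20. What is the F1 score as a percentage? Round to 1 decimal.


Precision = TP / (TP + FP) = 79 / 106 = 0.7453
Recall = TP / (TP + FN) = 79 / 99 = 0.798
F1 = 2 * P * R / (P + R)
= 2 * 0.7453 * 0.798 / (0.7453 + 0.798)
= 1.1894 / 1.5433
= 0.7707
As percentage: 77.1%

77.1


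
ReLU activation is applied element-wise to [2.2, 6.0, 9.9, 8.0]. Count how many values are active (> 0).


ReLU(x) = max(0, x) for each element:
ReLU(2.2) = 2.2
ReLU(6.0) = 6.0
ReLU(9.9) = 9.9
ReLU(8.0) = 8.0
Active neurons (>0): 4

4


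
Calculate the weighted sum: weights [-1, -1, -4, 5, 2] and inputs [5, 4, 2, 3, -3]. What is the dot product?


Element-wise products:
-1 * 5 = -5
-1 * 4 = -4
-4 * 2 = -8
5 * 3 = 15
2 * -3 = -6
Sum = -5 + -4 + -8 + 15 + -6
= -8

-8


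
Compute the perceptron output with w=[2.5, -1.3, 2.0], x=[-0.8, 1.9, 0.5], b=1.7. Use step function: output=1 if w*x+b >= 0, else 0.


z = w . x + b
= 2.5*-0.8 + -1.3*1.9 + 2.0*0.5 + 1.7
= -2.0 + -2.47 + 1.0 + 1.7
= -3.47 + 1.7
= -1.77
Since z = -1.77 < 0, output = 0

0


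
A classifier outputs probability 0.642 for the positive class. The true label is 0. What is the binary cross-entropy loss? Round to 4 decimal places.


For y=0: Loss = -log(1-p)
= -log(1 - 0.642)
= -log(0.358)
= -(-1.0272)
= 1.0272

1.0272


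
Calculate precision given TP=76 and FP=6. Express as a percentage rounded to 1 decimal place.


Precision = TP / (TP + FP) * 100
= 76 / (76 + 6)
= 76 / 82
= 0.9268
= 92.7%

92.7


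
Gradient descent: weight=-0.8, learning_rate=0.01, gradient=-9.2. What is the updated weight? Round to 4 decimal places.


w_new = w_old - lr * gradient
= -0.8 - 0.01 * -9.2
= -0.8 - (-0.092)
= -0.7080

-0.7080


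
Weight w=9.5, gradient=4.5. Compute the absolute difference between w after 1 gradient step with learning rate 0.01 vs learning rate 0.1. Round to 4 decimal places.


With lr=0.01: w_new = 9.5 - 0.01 * 4.5 = 9.455
With lr=0.1: w_new = 9.5 - 0.1 * 4.5 = 9.05
Absolute difference = |9.455 - 9.05|
= 0.4050

0.4050


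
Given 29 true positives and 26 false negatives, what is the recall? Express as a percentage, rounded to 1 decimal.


Recall = TP / (TP + FN) * 100
= 29 / (29 + 26)
= 29 / 55
= 0.5273
= 52.7%

52.7


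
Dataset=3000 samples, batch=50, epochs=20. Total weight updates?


Iterations per epoch = 3000 / 50 = 60
Total updates = iterations_per_epoch * epochs
= 60 * 20
= 1200

1200


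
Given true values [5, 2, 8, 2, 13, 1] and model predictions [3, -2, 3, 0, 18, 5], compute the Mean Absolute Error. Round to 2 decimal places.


Absolute errors: [2, 4, 5, 2, 5, 4]
Sum of absolute errors = 22
MAE = 22 / 6 = 3.67

3.67


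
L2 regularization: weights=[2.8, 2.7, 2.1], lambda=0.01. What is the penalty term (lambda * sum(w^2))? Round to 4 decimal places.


Squaring each weight:
2.8^2 = 7.84
2.7^2 = 7.29
2.1^2 = 4.41
Sum of squares = 19.54
Penalty = 0.01 * 19.54 = 0.1954

0.1954


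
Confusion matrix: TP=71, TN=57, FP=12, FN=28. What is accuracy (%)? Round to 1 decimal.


Accuracy = (TP + TN) / (TP + TN + FP + FN) * 100
= (71 + 57) / (71 + 57 + 12 + 28)
= 128 / 168
= 0.7619
= 76.2%

76.2


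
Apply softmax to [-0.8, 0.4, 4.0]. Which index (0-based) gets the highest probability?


Softmax is a monotonic transformation, so it preserves the argmax.
We need to find the index of the maximum logit.
Index 0: -0.8
Index 1: 0.4
Index 2: 4.0
Maximum logit = 4.0 at index 2

2


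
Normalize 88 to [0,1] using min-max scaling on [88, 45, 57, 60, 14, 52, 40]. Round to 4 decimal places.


Min = 14, Max = 88
Range = 88 - 14 = 74
Scaled = (x - min) / (max - min)
= (88 - 14) / 74
= 74 / 74
= 1.0000

1.0000


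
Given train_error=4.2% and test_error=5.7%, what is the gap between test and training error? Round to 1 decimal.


Generalization gap = test_error - train_error
= 5.7 - 4.2
= 1.5%
A small gap suggests good generalization.

1.5


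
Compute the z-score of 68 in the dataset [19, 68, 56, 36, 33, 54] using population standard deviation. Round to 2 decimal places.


Mean = (19 + 68 + 56 + 36 + 33 + 54) / 6 = 44.3333
Variance = sum((x_i - mean)^2) / n = 271.5556
Std = sqrt(271.5556) = 16.4789
Z = (x - mean) / std
= (68 - 44.3333) / 16.4789
= 23.6667 / 16.4789
= 1.44

1.44


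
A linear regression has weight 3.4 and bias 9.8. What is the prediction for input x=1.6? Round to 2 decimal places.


y = 3.4 * 1.6 + (9.8)
= 5.44 + (9.8)
= 15.24

15.24


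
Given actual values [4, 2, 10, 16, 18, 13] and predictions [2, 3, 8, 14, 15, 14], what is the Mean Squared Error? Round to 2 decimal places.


Differences: [2, -1, 2, 2, 3, -1]
Squared errors: [4, 1, 4, 4, 9, 1]
Sum of squared errors = 23
MSE = 23 / 6 = 3.83

3.83


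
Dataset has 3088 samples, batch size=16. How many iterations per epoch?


Iterations per epoch = dataset_size / batch_size
= 3088 / 16
= 193

193


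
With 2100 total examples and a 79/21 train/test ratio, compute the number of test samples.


Train samples = 2100 * 79% = 1659
Test samples = 2100 - 1659
= 441

441


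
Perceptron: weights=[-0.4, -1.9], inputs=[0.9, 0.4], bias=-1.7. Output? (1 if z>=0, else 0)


z = w . x + b
= -0.4*0.9 + -1.9*0.4 + -1.7
= -0.36 + -0.76 + -1.7
= -1.12 + -1.7
= -2.82
Since z = -2.82 < 0, output = 0

0


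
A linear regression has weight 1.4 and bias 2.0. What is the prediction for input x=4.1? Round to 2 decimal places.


y = 1.4 * 4.1 + (2.0)
= 5.74 + (2.0)
= 7.74

7.74


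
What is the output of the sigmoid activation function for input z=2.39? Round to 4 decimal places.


sigmoid(z) = 1 / (1 + exp(-z))
exp(-(2.39)) = exp(-2.39) = 0.0916
1 + 0.0916 = 1.0916
1 / 1.0916 = 0.9161

0.9161


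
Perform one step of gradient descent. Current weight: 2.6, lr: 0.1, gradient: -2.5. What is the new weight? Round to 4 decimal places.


w_new = w_old - lr * gradient
= 2.6 - 0.1 * -2.5
= 2.6 - (-0.25)
= 2.8500

2.8500


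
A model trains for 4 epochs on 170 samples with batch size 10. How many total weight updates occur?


Iterations per epoch = 170 / 10 = 17
Total updates = iterations_per_epoch * epochs
= 17 * 4
= 68

68


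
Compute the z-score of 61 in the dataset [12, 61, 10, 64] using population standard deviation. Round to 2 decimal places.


Mean = (12 + 61 + 10 + 64) / 4 = 36.75
Variance = sum((x_i - mean)^2) / n = 664.6875
Std = sqrt(664.6875) = 25.7815
Z = (x - mean) / std
= (61 - 36.75) / 25.7815
= 24.25 / 25.7815
= 0.94

0.94


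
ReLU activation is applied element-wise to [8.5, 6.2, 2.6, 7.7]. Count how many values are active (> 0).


ReLU(x) = max(0, x) for each element:
ReLU(8.5) = 8.5
ReLU(6.2) = 6.2
ReLU(2.6) = 2.6
ReLU(7.7) = 7.7
Active neurons (>0): 4

4


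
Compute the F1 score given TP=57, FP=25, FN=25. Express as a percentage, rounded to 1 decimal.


Precision = TP / (TP + FP) = 57 / 82 = 0.6951
Recall = TP / (TP + FN) = 57 / 82 = 0.6951
F1 = 2 * P * R / (P + R)
= 2 * 0.6951 * 0.6951 / (0.6951 + 0.6951)
= 0.9664 / 1.3902
= 0.6951
As percentage: 69.5%

69.5


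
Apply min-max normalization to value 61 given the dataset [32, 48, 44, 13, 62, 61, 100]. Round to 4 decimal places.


Min = 13, Max = 100
Range = 100 - 13 = 87
Scaled = (x - min) / (max - min)
= (61 - 13) / 87
= 48 / 87
= 0.5517

0.5517


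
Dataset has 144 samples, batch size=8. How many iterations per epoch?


Iterations per epoch = dataset_size / batch_size
= 144 / 8
= 18

18


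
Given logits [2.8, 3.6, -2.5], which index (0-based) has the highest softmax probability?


Softmax is a monotonic transformation, so it preserves the argmax.
We need to find the index of the maximum logit.
Index 0: 2.8
Index 1: 3.6
Index 2: -2.5
Maximum logit = 3.6 at index 1

1


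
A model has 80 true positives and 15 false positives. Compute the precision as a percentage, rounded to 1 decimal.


Precision = TP / (TP + FP) * 100
= 80 / (80 + 15)
= 80 / 95
= 0.8421
= 84.2%

84.2


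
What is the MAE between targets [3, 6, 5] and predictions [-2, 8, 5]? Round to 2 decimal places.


Absolute errors: [5, 2, 0]
Sum of absolute errors = 7
MAE = 7 / 3 = 2.33

2.33


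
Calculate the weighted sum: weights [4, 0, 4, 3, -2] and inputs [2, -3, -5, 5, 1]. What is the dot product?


Element-wise products:
4 * 2 = 8
0 * -3 = 0
4 * -5 = -20
3 * 5 = 15
-2 * 1 = -2
Sum = 8 + 0 + -20 + 15 + -2
= 1

1


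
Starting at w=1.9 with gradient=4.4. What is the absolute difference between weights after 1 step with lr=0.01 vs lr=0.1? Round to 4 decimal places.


With lr=0.01: w_new = 1.9 - 0.01 * 4.4 = 1.856
With lr=0.1: w_new = 1.9 - 0.1 * 4.4 = 1.46
Absolute difference = |1.856 - 1.46|
= 0.3960

0.3960


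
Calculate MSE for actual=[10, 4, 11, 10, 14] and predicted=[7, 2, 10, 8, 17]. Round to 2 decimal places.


Differences: [3, 2, 1, 2, -3]
Squared errors: [9, 4, 1, 4, 9]
Sum of squared errors = 27
MSE = 27 / 5 = 5.40

5.40


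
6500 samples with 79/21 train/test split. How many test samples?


Train samples = 6500 * 79% = 5135
Test samples = 6500 - 5135
= 1365

1365


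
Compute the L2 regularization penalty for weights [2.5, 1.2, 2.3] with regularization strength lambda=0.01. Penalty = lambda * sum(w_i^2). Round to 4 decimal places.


Squaring each weight:
2.5^2 = 6.25
1.2^2 = 1.44
2.3^2 = 5.29
Sum of squares = 12.98
Penalty = 0.01 * 12.98 = 0.1298

0.1298


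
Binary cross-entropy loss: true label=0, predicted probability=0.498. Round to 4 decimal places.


For y=0: Loss = -log(1-p)
= -log(1 - 0.498)
= -log(0.502)
= -(-0.6892)
= 0.6892

0.6892


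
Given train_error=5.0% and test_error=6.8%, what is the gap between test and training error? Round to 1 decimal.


Generalization gap = test_error - train_error
= 6.8 - 5.0
= 1.8%
A small gap suggests good generalization.

1.8


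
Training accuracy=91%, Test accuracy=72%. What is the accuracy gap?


Gap = train_accuracy - test_accuracy
= 91 - 72
= 19%
This gap suggests the model is overfitting.

19


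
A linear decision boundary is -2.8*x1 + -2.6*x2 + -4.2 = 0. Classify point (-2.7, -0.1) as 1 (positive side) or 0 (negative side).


Compute -2.8 * -2.7 + -2.6 * -0.1 + -4.2
= 7.56 + 0.26 + -4.2
= 3.62
Since 3.62 >= 0, the point is on the positive side.

1


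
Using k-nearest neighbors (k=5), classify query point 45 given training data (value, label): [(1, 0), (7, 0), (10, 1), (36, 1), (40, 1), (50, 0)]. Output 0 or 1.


Distances from query 45:
Point 50 (class 0): distance = 5
Point 40 (class 1): distance = 5
Point 36 (class 1): distance = 9
Point 10 (class 1): distance = 35
Point 7 (class 0): distance = 38
K=5 nearest neighbors: classes = [0, 1, 1, 1, 0]
Votes for class 1: 3 / 5
Majority vote => class 1

1


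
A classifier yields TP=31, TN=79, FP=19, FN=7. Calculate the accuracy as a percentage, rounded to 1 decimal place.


Accuracy = (TP + TN) / (TP + TN + FP + FN) * 100
= (31 + 79) / (31 + 79 + 19 + 7)
= 110 / 136
= 0.8088
= 80.9%

80.9


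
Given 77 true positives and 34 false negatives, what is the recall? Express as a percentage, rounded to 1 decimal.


Recall = TP / (TP + FN) * 100
= 77 / (77 + 34)
= 77 / 111
= 0.6937
= 69.4%

69.4


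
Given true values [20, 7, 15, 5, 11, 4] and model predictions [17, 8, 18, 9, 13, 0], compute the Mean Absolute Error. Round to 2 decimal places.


Absolute errors: [3, 1, 3, 4, 2, 4]
Sum of absolute errors = 17
MAE = 17 / 6 = 2.83

2.83
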